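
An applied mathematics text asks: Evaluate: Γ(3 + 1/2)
Γ(n + 1/2)=(2n)!√π/(4^n·n!)
=720√π/(64·6)=(15/8)·√π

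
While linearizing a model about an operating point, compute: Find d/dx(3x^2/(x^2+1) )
Quotient rule: (f/g)'=(f'g - fg')/g²
f=3x^2, f'=6x
g=x^2+1, g'=2x

Answer: (6x·(x^2+1)-6x^3)/(x^2+1)²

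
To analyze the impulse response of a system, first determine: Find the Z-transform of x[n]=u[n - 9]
Using the time-shift property: Z{u[n-9]} = z^(-9)*z/(z-1)
= z^(-8)/(z-1)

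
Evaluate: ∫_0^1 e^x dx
Antiderivative: e^x
Evaluate: (e^1-1)

Answer: e^1-1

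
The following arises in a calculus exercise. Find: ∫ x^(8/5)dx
Power rule: ∫ x^(8/5) dx = x^(13/5)/(13/5) + C

Answer: (5/13)·x^(13/5) + C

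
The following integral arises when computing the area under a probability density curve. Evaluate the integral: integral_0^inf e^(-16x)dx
integral_0^inf e^(-16x) dx = [-1/16 * e^(-16x)]_0^inf
= 0 - (-1/16) = 1/16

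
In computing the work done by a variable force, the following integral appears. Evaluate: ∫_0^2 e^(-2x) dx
Antiderivative: (1/(-2))e^(-2x)
Evaluate: (1/(-2))(e^-4 - 1)

Answer: (e^-4 - 1)/(-2)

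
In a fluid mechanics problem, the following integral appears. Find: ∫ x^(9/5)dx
Power rule: ∫ x^(9/5) dx = x^(14/5)/(14/5) + C

Answer: (5/14)·x^(14/5) + C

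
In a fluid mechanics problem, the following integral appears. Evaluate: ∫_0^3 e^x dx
Antiderivative: e^x
Evaluate: (e^3 - 1)

Answer: e^3 - 1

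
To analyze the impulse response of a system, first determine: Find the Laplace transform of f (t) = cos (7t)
L{cos(wt)}=s/(s² + w²)
L{cos(7t)}=s/(s² + 49)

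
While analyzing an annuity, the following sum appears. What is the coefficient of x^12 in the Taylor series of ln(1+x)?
ln(1 + x)=Σ (-1)^(n + 1) x^n/n
Coefficient of x^12=(-1)^13/12=-1/12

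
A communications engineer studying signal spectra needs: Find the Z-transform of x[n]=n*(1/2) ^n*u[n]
Using the property Z{n * a^n * u[n]} = az/(z-a)^2
With a = 1/2: X(z) = (1/2)z/(z - 1/2)^2, |z| > 1/2

Answer: (1/2)z/(z - 1/2)^2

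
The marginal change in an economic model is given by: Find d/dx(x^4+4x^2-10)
Power rule: d/dx(ax^n) = n·a·x^(n-1)
Term by term: 4·x^3 + 8·x

Answer: 4x^3 + 8x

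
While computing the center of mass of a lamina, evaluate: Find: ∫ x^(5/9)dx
Power rule: ∫ x^(5/9) dx=x^(14/9)/(14/9) + C

Answer: (9/14)·x^(14/9) + C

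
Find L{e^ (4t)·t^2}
First shifting: L{e^(at)f(t)} = F(s-a)
L{t^2} = 2/s^3
Shift s → s-4: 2/(s-4)^3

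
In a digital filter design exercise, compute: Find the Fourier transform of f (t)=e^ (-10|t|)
Using the standard pair: F{e^(-a|t|)}=2a/(a^2+omega^2)
With a=10: F(omega)=20/(100+omega^2)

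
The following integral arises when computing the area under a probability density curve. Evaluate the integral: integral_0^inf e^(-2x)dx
integral_0^inf e^(-2x) dx = [-1/2 * e^(-2x)]_0^inf
= 0 - (-1/2) = 1/2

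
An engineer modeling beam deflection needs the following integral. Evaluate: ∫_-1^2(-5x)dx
Step 1: Find antiderivative F(x)=(-5/2)x^2
Step 2: F(2) - F(-1)=-10 - (-5/2)=-15/2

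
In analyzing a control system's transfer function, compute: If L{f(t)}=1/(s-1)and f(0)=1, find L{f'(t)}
L{f'(t)}=s·F(s) - f(0)=s/(s-1)-1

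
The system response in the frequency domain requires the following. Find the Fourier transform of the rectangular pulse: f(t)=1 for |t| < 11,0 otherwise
F(omega)=integral from -11 to 11 of e^(-j*omega*t) dt
=2*sin(11*omega)/omega=22*sinc(11*omega/pi)

Answer: 2*sin(11*omega)/omega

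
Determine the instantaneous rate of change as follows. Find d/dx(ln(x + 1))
Chain rule: d/dx[ln(u)] = u'/u where u = x+1
u' = 1

Answer: (1)/(x+1)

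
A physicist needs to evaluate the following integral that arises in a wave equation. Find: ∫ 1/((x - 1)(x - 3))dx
Partial fractions: 1/((x-1)(x-3))=A/(x-1)+B/(x-3)
A=-1/2, B=1/2
∫ [-1/2· 1/(x-1)+1/2· 1/(x-3)] dx
=(1/2)[ln|x-3| - ln|x-1|]+C

Answer: (1/2)·ln|(x-3)/(x-1)|+C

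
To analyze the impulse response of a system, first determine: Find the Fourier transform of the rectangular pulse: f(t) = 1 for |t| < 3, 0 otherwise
F(omega)=integral from -3 to 3 of e^(-j*omega*t) dt
=2*sin(3*omega)/omega=6*sinc(3*omega/pi)

Answer: 2*sin(3*omega)/omega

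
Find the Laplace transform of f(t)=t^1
L{t^n} = n!/s^(n+1)
L{t^1} = 1!/s^2 = 1/s^2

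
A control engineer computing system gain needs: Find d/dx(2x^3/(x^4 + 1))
Quotient rule: (f/g)' = (f'g - fg')/g²
f = 2x^3, f' = 6x^2
g = x^4 + 1, g' = 4x^3

Answer: (6x^2·(x^4 + 1) - 8x^6)/(x^4 + 1)²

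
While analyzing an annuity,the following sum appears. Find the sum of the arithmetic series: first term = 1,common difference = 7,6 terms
Last term: a_n = 1 + (6 - 1)·7 = 36
Sum = n(a_1 + a_n)/2 = 6(1 + 36)/2 = 111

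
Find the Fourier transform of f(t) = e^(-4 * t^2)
The Fourier transform of a Gaussian e^(-a*t^2) is sqrt(pi/a)*e^(-omega^2/(4a)).
With a=4: F(omega)=sqrt(pi)/2*e^(-omega^2/16)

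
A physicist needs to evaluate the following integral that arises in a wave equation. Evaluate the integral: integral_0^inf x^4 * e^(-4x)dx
This is a Gamma integral. Substitute u=4x (du=4 dx):
integral_0^inf x^4 * e^(-4x) dx=(1/4^5) integral_0^inf u^4 * e^(-u) du
=Gamma(5)/4^5=4!/4^5=24/1024

Answer: 3/128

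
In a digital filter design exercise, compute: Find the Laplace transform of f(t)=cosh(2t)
L{cosh(at)}=s/(s²-a²)
L{cosh(2t)}=s/(s²-4)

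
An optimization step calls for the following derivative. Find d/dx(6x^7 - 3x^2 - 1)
Power rule: d/dx(ax^n)=n·a·x^(n-1)
Term by term: 42·x^6-6·x

Answer: 42x^6-6x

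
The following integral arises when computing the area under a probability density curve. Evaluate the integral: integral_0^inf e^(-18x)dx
integral_0^inf e^(-18x) dx = [-1/18*e^(-18x)]_0^inf
= 0 - (-1/18) = 1/18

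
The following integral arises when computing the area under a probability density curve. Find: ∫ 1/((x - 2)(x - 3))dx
Partial fractions: 1/((x-2)(x-3)) = A/(x-2)+B/(x-3)
A = -1, B = 1
∫ [-1· 1/(x-2)+1· 1/(x-3)] dx
= (1)[ln|x-3| - ln|x-2|]+C

Answer: ln|(x-3)/(x-2)|+C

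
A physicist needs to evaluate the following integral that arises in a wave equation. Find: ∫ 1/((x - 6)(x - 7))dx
Partial fractions: 1/((x-6)(x-7))=A/(x-6)+B/(x-7)
A=-1, B=1
∫ [-1· 1/(x-6)+1· 1/(x-7)] dx
=(1)[ln|x-7| - ln|x-6|]+C

Answer: ln|(x-7)/(x-6)|+C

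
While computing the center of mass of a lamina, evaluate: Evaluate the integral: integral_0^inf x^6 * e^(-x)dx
This is a Gamma integral. Substitute u = 1x:
integral_0^inf x^6*e^(-x) dx = (1/1^7) integral_0^inf u^6*e^(-u) du
= Gamma(7)/1^7 = 6!/1^7 = 720/1

Answer: 720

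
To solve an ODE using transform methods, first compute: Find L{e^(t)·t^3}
First shifting: L{e^(at)f(t)}=F(s-a)
L{t^3}=6/s^4
Shift s → s-1: 6/(s-1)^4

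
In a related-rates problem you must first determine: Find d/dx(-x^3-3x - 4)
Power rule: d/dx(ax^n)=n·a·x^(n-1)
Term by term: -3·x^2 - 3

Answer: -3x^2 - 3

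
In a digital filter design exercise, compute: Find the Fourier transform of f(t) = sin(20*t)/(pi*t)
sin(W * t)/(pi * t) = (W/pi) * sinc(W * t/pi) is the impulse response of the ideal low-pass filter with cutoff W (here W = 20).
Its Fourier transform is a rectangular function:
F(omega) = 1 for |omega| < 20, 0 otherwise

Answer: rect(omega/40) [i.e., 1 for |omega| < 20, 0 otherwise]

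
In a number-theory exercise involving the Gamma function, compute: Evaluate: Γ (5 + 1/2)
Γ(n+1/2) = (2n)!√π/(4^n·n!)
= 3628800√π/(1024·120) = (945/32)·√π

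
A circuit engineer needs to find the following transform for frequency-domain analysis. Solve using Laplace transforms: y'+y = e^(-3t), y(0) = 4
Take L: sY - 4 + Y=1/(s + 3)
Y(s + 1)=1/(s + 3) + 4
Y=1/((s + 3)(s + 1)) + 4/(s + 1)
Partial fractions: 1/((s + 3)(s + 1))=-(1/2)/(s + 3) + (1/2)/(s + 1)
So Y=-(1/2)/(s + 3) + (9/2)/(s + 1)
Inverse Laplace transform (L^(-1){1/(s + 3)}=e^(-3t), L^(-1){1/(s + 1)}=e^(-t)):

Answer: y(t)=(-1/2)·e^(-3t) + (9/2)·e^(-t)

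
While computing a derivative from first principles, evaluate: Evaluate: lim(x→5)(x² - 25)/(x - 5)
Factor: (x² - 25) = (x-5)(x + 5)
Cancel (x-5): lim(x→5) (x + 5) = 10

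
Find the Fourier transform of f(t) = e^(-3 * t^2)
The Fourier transform of a Gaussian e^(-a * t^2) is sqrt(pi/a) * e^(-omega^2/(4a)).
With a=3: F(omega)=sqrt(pi/3) * e^(-omega^2/12)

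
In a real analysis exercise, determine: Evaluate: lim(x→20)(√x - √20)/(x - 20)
Multiply by conjugate (√x+√20)/(√x+√20):
= (x - 20)/((x - 20)(√x+√20)) = 1/(√x+√20)
As x → 20: 1/(2√20)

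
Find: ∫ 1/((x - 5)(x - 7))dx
Partial fractions: 1/((x-5)(x-7)) = A/(x-5)+B/(x-7)
A = -1/2, B = 1/2
∫ [-1/2· 1/(x-5)+1/2· 1/(x-7)] dx
= (1/2)[ln|x-7| - ln|x-5|]+C

Answer: (1/2)·ln|(x-7)/(x-5)|+C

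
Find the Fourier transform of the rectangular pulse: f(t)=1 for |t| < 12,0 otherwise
F(omega)=integral from -12 to 12 of e^(-j * omega * t) dt
=2 * sin(12 * omega)/omega=24 * sinc(12 * omega/pi)

Answer: 2 * sin(12 * omega)/omega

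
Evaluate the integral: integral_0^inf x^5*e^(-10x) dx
This is a Gamma integral. Substitute u = 10x (du = 10 dx):
integral_0^inf x^5*e^(-10x) dx = (1/10^6) integral_0^inf u^5*e^(-u) du
= Gamma(6)/10^6 = 5!/10^6 = 120/1000000

Answer: 3/25000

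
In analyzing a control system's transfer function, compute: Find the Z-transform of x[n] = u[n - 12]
Using the time-shift property: Z{u[n-12]} = z^(-12)*z/(z-1)
= z^(-11)/(z-1)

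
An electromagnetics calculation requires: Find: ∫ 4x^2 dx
Using power rule: ∫ 4x^2 dx=4/3 x^3+C=(4/3)x^3+C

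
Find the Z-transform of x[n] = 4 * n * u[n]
Z{n * u[n]}=z/(z-1)^2
By linearity: Z{4 * n * u[n]}=4z/(z-1)^2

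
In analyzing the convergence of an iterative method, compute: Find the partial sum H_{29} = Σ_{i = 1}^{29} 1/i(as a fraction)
H_29 = 1+1/2+1/3+...+1/29
= 9227046511387/2329089562800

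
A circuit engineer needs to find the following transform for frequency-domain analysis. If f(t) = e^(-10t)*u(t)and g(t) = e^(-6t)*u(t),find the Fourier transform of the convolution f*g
By the convolution theorem: F{f*g}=F(omega)*G(omega)
F(omega)=1/(10+j*omega), G(omega)=1/(6+j*omega)
F{f*g}=1/((10+j*omega)(6+j*omega))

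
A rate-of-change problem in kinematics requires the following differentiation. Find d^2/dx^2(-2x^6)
Apply power rule 2 times:
d^1: -12x^5
d^2: -60x^4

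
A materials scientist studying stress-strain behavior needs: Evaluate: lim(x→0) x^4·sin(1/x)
Squeeze theorem: -|x^4| ≤ x^4·sin(1/x) ≤ |x^4|
Since x^4 → 0 as x → 0, by squeeze theorem the limit is 0

Answer: 0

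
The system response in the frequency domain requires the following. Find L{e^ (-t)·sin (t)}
First shifting: L{e^(at)f(t)} = F(s-a)
L{sin(t)} = 1/(s² + 1)
Shift: 1/((s + 1)² + 1)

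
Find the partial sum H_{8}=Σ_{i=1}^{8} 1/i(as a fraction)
H_8 = 1+1/2+1/3+...+1/8
= 761/280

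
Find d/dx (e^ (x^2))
Chain rule: d/dx[e^u]=e^u · u' where u=x^2
u'=2x

Answer: 2x·e^(x^2)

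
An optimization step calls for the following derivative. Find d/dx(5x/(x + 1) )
Quotient rule: (f/g)' = (f'g - fg')/g²
f = 5x, f' = 5
g = x + 1, g' = 1

Answer: (5·(x + 1) - 5x)/(x + 1)²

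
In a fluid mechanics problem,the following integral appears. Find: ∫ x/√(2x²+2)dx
Let u=2x² + 2, du=4x dx
∫ (1/4)·u^(-1/2) du=√u/2 + C

Answer: √(2x² + 2)/2 + C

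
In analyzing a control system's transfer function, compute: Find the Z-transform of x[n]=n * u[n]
Standard pair: Z{n * u[n]}=z/(z-1)^2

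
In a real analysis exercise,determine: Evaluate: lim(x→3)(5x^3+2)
Polynomial is continuous, so substitute x=3:
5·3^3+2=137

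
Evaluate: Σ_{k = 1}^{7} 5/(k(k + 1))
Partial fractions: 5/(k(k + 1))=5/k - 5/(k + 1)
Telescoping sum: 5(1 - 1/8)=5·7/8

Answer: 35/8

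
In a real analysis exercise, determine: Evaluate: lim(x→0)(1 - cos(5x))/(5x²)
Using 1-cos(u) ≈ u²/2 for small u:
(1-cos(5x)) ≈ (5x)²/2=25x²/2
So limit=25/(2·5)=5/2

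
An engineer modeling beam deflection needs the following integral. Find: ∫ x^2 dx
Using power rule: ∫ x^2 dx = 1/3 x^3+C = (1/3)x^3+C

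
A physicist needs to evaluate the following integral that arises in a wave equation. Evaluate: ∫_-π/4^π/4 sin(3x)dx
Antiderivative: -cos(3x)/3
Evaluate at bounds: [-cos(3·π/4)/3] - [-cos(3·-π/4)/3]
= (-(-√2/2)+(-√2/2))/3 = 0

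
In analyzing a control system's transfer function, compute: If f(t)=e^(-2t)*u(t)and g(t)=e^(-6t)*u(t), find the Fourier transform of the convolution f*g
By the convolution theorem: F{f*g} = F(omega)*G(omega)
F(omega) = 1/(2 + j*omega), G(omega) = 1/(6 + j*omega)
F{f*g} = 1/((2 + j*omega)(6 + j*omega))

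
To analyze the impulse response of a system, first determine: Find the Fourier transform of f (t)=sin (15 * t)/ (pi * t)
sin(W*t)/(pi*t) = (W/pi)*sinc(W*t/pi) is the impulse response of the ideal low-pass filter with cutoff W (here W = 15).
Its Fourier transform is a rectangular function:
F(omega) = 1 for |omega| < 15, 0 otherwise

Answer: rect(omega/30) [i.e., 1 for |omega| < 15, 0 otherwise]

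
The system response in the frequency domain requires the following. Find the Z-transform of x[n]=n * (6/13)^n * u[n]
Using the property Z{n * a^n * u[n]} = az/(z-a)^2
With a = 6/13: X(z) = (6/13)z/(z - 6/13)^2, |z| > 6/13

Answer: (6/13)z/(z - 6/13)^2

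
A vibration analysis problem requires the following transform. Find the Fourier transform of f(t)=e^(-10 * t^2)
The Fourier transform of a Gaussian e^(-a * t^2) is sqrt(pi/a) * e^(-omega^2/(4a)).
With a = 10: F(omega) = sqrt(pi/10) * e^(-omega^2/40)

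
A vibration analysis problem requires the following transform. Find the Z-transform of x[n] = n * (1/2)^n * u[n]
Using the property Z{n*a^n*u[n]}=az/(z-a)^2
With a=1/2: X(z)=(1/2)z/(z - 1/2)^2, |z| > 1/2

Answer: (1/2)z/(z - 1/2)^2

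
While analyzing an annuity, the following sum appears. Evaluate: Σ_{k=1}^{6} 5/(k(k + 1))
Partial fractions: 5/(k(k+1)) = 5/k - 5/(k+1)
Telescoping sum: 5(1-1/7) = 5·6/7

Answer: 30/7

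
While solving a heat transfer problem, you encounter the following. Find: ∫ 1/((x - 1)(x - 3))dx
Partial fractions: 1/((x-1)(x-3))=A/(x-1) + B/(x-3)
A=-1/2, B=1/2
∫ [-1/2· 1/(x-1) + 1/2· 1/(x-3)] dx
=(1/2)[ln|x-3| - ln|x-1|] + C

Answer: (1/2)·ln|(x-3)/(x-1)| + C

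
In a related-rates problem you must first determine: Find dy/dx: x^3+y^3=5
Differentiate: 3x^2+3y^2·(dy/dx) = 0
dy/dx = -3x^2/(3y^2)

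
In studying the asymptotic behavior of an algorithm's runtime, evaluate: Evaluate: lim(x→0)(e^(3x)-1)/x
L'Hôpital (0/0): lim 3e^(3x)/1=3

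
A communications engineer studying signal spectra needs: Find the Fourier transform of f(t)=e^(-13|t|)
Using the standard pair: F{e^(-a|t|)} = 2a/(a^2+omega^2)
With a = 13: F(omega) = 26/(169+omega^2)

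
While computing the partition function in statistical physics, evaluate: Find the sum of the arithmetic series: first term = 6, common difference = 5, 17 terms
Last term: a_n = 6 + (17 - 1)·5 = 86
Sum = n(a_1 + a_n)/2 = 17(6 + 86)/2 = 782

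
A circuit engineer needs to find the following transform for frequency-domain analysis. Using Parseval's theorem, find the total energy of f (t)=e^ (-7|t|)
Parseval's theorem: E=integral |f(t)|^2 dt=(1/2pi) integral |F(omega)|^2 domega
E=integral_{-inf}^{inf} e^(-14|t|) dt=2 * integral_0^inf e^(-14t) dt=2/(2 * 7)=1/7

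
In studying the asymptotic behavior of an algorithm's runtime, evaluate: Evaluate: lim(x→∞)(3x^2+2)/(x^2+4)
Divide numerator and denominator by x^2:
lim (3+2/x^2)/(1+4/x^2) = 3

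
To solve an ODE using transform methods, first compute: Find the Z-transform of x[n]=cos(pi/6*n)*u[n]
Z{cos(w0 * n) * u[n]} = z(z - cos(w0))/(z^2-2z * cos(w0)+1)
With w0 = pi/6: X(z) = z(z - cos(pi/6))/(z^2-2z * cos(pi/6)+1)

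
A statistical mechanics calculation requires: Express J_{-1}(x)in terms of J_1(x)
For integer n: J_{-n}(x)=(-1)^n J_n(x)
With n=1: J_{-1}(x)=(-1)^1 J_1(x)=-J_1(x)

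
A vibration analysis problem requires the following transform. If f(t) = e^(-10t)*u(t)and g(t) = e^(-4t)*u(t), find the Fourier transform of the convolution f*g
By the convolution theorem: F{f * g} = F(omega) * G(omega)
F(omega) = 1/(10+j * omega), G(omega) = 1/(4+j * omega)
F{f * g} = 1/((10+j * omega)(4+j * omega))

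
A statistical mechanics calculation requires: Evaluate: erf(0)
erf(0) = 0 (error function is odd and erf(0) = 0 by definition)

Answer: 0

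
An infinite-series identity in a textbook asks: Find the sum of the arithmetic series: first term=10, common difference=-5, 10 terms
Last term: a_n=10+(10-1)·-5=-35
Sum=n(a_1+a_n)/2=10(10+(-35))/2=-125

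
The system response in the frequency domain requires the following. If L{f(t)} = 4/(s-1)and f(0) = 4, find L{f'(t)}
L{f'(t)} = s·F(s) - f(0) = 4s/(s-1)-4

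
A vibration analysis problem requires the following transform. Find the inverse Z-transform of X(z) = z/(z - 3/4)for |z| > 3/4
Standard pair: z/(z-a) <-> a^n*u[n] for causal signals
With a=3/4: x[n]=(3/4)^n*u[n]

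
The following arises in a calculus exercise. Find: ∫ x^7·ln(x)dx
By parts: u=ln(x), dv=x^7 dx
du=1/x dx, v=x^8/8
=x^8·ln(x)/8 - ∫ x^7/8 dx
=x^8·ln(x)/8 - x^8/64+C

Answer: x^8(ln(x)/8-1/64)+C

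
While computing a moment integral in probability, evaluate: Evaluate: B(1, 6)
B(x,y)=Γ(x)Γ(y)/Γ(x + y)=(x-1)!(y-1)!/(x + y-1)!
B(1,6)=0!·5!/6!=1/6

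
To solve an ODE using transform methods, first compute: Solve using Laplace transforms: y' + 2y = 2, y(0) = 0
Take L of both sides: sY(s) - 0 + 2Y(s) = 2/s
Y(s)(s + 2) = 2/s + 0
Y(s) = 2/(s(s + 2)) + 0/(s + 2)
Partial fractions: 2/(s(s + 2)) = 1/s - 1/(s + 2)
So Y(s) = 1/s - 1/(s + 2)
Inverse transform (L^(-1){1/s} = 1, L^(-1){1/(s + 2)} = e^(-2t)):

Answer: y(t) = 1 - e^(-2t)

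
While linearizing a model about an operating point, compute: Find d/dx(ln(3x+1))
Chain rule: d/dx[ln(u)] = u'/u where u = 3x + 1
u' = 3

Answer: (3)/(3x + 1)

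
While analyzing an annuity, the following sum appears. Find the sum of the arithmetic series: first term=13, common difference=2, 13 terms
Last term: a_n=13 + (13 - 1)·2=37
Sum=n(a_1 + a_n)/2=13(13 + 37)/2=325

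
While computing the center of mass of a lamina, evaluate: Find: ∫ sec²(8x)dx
Since d/dx[tan(8x)] = 8sec²(8x), integral = tan(8x)/8 + C

Answer: (1/8)tan(8x) + C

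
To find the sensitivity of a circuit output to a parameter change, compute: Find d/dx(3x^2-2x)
Power rule: d/dx(ax^n)=n·a·x^(n-1)
Term by term: 6·x - 2

Answer: 6x - 2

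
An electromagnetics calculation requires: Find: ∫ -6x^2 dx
Using power rule: ∫ -6x^2 dx = -6/3 x^3+C = -2x^3+C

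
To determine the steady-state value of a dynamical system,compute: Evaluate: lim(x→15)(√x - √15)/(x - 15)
Multiply by conjugate (√x + √15)/(√x + √15):
= (x - 15)/((x - 15)(√x + √15)) = 1/(√x + √15)
As x → 15: 1/(2√15)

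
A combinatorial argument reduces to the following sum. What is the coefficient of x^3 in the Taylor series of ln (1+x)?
ln(1+x) = Σ (-1)^(n+1) x^n/n
Coefficient of x^3 = (-1)^4/3 = 1/3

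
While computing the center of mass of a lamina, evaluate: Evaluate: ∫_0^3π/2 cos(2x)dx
Antiderivative: sin(2x)/2
Evaluate at bounds: [sin(2·3π/2)/2] - [sin(2·0)/2]
=((0) - (0))/2=0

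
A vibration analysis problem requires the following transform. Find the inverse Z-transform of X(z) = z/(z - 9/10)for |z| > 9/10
Standard pair: z/(z-a) <-> a^n*u[n] for causal signals
With a=9/10: x[n]=(9/10)^n*u[n]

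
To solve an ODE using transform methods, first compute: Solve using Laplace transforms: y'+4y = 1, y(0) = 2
Take L of both sides: sY(s) - 2 + 4Y(s) = 1/s
Y(s)(s + 4) = 1/s + 2
Y(s) = 1/(s(s + 4)) + 2/(s + 4)
Partial fractions: 1/(s(s + 4)) = (1/4)/s - (1/4)/(s + 4)
So Y(s) = (1/4)/s + (7/4)/(s + 4)
Inverse transform (L^(-1){1/s} = 1, L^(-1){1/(s + 4)} = e^(-4t)):

Answer: y(t) = 1/4 + (7/4)·e^(-4t)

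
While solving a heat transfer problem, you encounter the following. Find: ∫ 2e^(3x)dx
Since d/dx[e^(3x)] = 3e^(3x), we get 2/3 e^(3x)+C

Answer: (2/3)e^(3x)+C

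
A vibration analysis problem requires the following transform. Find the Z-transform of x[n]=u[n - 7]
Using the time-shift property: Z{u[n-7]}=z^(-7) * z/(z-1)
=z^(-6)/(z-1)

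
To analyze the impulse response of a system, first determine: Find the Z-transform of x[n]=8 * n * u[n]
Z{n*u[n]}=z/(z-1)^2
By linearity: Z{8*n*u[n]}=8z/(z-1)^2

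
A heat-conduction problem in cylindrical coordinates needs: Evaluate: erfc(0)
erfc(x) = 1 - erf(x); erfc(0) = 1 - erf(0) = 1 - 0 = 1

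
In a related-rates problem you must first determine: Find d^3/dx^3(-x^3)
Apply power rule 3 times:
d^1: -3x^2
d^2: -6x
d^3: -6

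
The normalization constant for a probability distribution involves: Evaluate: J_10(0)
J_n(0) = 0 for all n > 0 (Bessel function of first kind)
J_10(0) = 0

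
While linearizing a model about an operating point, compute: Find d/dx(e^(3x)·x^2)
Product rule: (fg)' = f'g+fg'
f = e^(3x), f' = 3·e^(3x)
g = x^2, g' = 2x

Answer: 3·e^(3x)·x^2+2·e^(3x)·x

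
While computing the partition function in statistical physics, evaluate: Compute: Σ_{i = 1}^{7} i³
Using formula: Σ i^3=[n(n+1)/2]²=[7·8/2]²=784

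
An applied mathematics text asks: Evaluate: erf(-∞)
erf(-∞)=-1 (the error function is odd, so erf(-∞)=-erf(∞)=-1)

Answer: -1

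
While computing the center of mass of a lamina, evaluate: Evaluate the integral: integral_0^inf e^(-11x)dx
integral_0^inf e^(-11x) dx = [-1/11 * e^(-11x)]_0^inf
= 0 - (-1/11) = 1/11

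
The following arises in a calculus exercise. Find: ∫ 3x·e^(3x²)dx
Let u = 3x², du = 6x dx
∫ (1/2)e^u du = e^u/2+C

Answer: e^(3x²)/2+C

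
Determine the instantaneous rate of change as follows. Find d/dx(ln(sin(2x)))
Chain rule: d/dx[ln(u)] = u'/u where u = sin(2x)
u' = 2cos(2x)

Answer: (2cos(2x))/(sin(2x))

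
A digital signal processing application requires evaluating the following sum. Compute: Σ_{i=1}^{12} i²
Using formula: Σ i^2 = n(n+1)(2n+1)/6 = 12·13·25/6 = 650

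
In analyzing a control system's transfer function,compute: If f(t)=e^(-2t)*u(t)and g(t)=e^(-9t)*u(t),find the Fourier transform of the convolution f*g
By the convolution theorem: F{f*g}=F(omega)*G(omega)
F(omega)=1/(2 + j*omega), G(omega)=1/(9 + j*omega)
F{f*g}=1/((2 + j*omega)(9 + j*omega))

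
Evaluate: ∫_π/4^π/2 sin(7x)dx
Antiderivative: -cos(7x)/7
Evaluate at bounds: [-cos(7·π/2)/7] - [-cos(7·π/4)/7]
= (-(0) + (√2/2))/7 = √2/14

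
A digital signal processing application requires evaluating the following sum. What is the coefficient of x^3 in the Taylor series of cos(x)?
cos(x) has only even powers. Coefficient of x^3 = 0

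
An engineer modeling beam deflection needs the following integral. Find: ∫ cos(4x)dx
Using substitution u = 4x: ∫ cos(u) du/4 = sin(u)/4+C

Answer: (1/4)sin(4x)+C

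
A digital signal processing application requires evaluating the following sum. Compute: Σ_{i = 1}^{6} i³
Using formula: Σ i^3 = [n(n+1)/2]² = [6·7/2]² = 441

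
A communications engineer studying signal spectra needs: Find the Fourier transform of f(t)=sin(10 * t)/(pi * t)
sin(W * t)/(pi * t)=(W/pi) * sinc(W * t/pi) is the impulse response of the ideal low-pass filter with cutoff W (here W=10).
Its Fourier transform is a rectangular function:
F(omega)=1 for |omega| < 10, 0 otherwise

Answer: rect(omega/20) [i.e., 1 for |omega| < 10, 0 otherwise]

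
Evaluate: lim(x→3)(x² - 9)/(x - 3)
Factor: (x² - 9) = (x-3)(x + 3)
Cancel (x-3): lim(x→3) (x + 3) = 6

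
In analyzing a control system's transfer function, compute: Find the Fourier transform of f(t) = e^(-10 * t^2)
The Fourier transform of a Gaussian e^(-a*t^2) is sqrt(pi/a)*e^(-omega^2/(4a)).
With a = 10: F(omega) = sqrt(pi/10)*e^(-omega^2/40)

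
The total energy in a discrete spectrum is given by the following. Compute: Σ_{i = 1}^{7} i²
Using formula: Σ i^2 = n(n+1)(2n+1)/6 = 7·8·15/6 = 140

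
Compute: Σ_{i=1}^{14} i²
Using formula: Σ i^2=n(n+1)(2n+1)/6=14·15·29/6=1015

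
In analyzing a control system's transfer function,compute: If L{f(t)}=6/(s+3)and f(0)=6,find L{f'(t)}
L{f'(t)}=s·F(s) - f(0)=6s/(s + 3) - 6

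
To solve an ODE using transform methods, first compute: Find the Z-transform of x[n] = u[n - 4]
Using the time-shift property: Z{u[n-4]}=z^(-4)*z/(z-1)
=z^(-3)/(z-1)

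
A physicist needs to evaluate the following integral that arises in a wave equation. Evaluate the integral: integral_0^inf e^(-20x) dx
integral_0^inf e^(-20x) dx = [-1/20*e^(-20x)]_0^inf
= 0 - (-1/20) = 1/20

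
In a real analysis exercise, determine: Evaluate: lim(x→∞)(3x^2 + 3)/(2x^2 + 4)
Divide numerator and denominator by x^2:
lim (3+3/x^2)/(2+4/x^2) = 3/2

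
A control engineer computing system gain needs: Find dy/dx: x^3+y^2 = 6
Differentiate: 3x^2+2y·(dy/dx)=0
dy/dx=-3x^2/(2y)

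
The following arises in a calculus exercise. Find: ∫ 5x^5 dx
Using power rule: ∫ 5x^5 dx=5/6 x^6+C=(5/6)x^6+C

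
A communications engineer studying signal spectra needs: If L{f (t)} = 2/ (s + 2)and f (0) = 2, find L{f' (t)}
L{f'(t)}=s·F(s) - f(0)=2s/(s+2)-2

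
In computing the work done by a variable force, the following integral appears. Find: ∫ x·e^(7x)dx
Integration by parts: u = x, dv = e^(7x) dx
du = dx, v = e^(7x)/7
= x·e^(7x)/7 - ∫ e^(7x)/7 dx
= x·e^(7x)/7 - e^(7x)/49+C

Answer: e^(7x)(x/7-1/49)+C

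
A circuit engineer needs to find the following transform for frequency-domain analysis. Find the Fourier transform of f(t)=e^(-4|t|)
Using the standard pair: F{e^(-a|t|)}=2a/(a^2 + omega^2)
With a=4: F(omega)=8/(16 + omega^2)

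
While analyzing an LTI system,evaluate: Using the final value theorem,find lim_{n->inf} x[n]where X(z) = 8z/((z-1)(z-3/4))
Final value theorem: lim x[n] = lim_{z->1} (z-1)*X(z)
(z-1)*X(z) = 8z/(z-3/4)
As z->1: 8/(1-3/4) = 8/(1/4) = 32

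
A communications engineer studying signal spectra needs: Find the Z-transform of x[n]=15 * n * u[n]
Z{n * u[n]}=z/(z-1)^2
By linearity: Z{15 * n * u[n]}=15z/(z-1)^2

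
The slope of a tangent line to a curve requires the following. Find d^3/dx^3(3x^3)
Apply power rule 3 times:
d^1: 9x^2
d^2: 18x
d^3: 18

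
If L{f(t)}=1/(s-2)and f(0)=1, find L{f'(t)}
L{f'(t)}=s·F(s) - f(0)=s/(s-2)-1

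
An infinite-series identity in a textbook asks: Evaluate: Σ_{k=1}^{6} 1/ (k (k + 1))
Partial fractions: 1/(k(k+1)) = 1/k - 1/(k+1)
Telescoping sum: 1(1-1/7) = 1·6/7

Answer: 6/7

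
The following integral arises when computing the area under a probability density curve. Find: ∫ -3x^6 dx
Using power rule: ∫ -3x^6 dx = -3/7 x^7 + C = (-3/7)x^7 + C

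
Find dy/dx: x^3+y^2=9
Differentiate: 3x^2+2y·(dy/dx) = 0
dy/dx = -3x^2/(2y)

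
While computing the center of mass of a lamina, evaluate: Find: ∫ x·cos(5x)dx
By parts: u=x, dv=cos(5x) dx
du=dx, v=sin(5x)/5
=x·sin(5x)/5 + cos(5x)/5² + C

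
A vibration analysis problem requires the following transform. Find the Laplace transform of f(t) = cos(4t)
L{cos(wt)}=s/(s² + w²)
L{cos(4t)}=s/(s² + 16)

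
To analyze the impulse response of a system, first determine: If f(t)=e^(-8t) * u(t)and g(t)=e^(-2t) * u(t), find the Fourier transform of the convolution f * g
By the convolution theorem: F{f * g} = F(omega) * G(omega)
F(omega) = 1/(8+j * omega), G(omega) = 1/(2+j * omega)
F{f * g} = 1/((8+j * omega)(2+j * omega))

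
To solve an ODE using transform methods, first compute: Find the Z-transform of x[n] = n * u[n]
Standard pair: Z{n * u[n]}=z/(z-1)^2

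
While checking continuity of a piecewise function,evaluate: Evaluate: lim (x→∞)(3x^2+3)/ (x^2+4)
Divide numerator and denominator by x^2:
lim (3+3/x^2)/(1+4/x^2) = 3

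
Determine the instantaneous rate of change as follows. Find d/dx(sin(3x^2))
Chain rule: d/dx[sin(u)]=cos(u)·u' where u=3x^2
u'=6x

Answer: 6x·cos(3x^2)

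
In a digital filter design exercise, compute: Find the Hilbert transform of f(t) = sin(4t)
The Hilbert transform shifts each frequency component by -pi/2.
H{sin(wt)}=-cos(wt)
With w=4: H{sin(4t)}=-cos(4t)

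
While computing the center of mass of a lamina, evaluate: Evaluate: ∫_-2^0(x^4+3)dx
Step 1: Find antiderivative F(x) = (1/5)x^5+3x
Step 2: F(0) - F(-2) = 0 - (-62/5) = 62/5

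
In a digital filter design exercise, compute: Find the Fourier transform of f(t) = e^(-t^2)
The Fourier transform of a Gaussian e^(-t^2) is sqrt(pi) * e^(-omega^2/4).
With a=1: F(omega)=sqrt(pi) * e^(-omega^2/4)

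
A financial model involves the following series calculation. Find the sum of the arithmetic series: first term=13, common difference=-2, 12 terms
Last term: a_n=13 + (12 - 1)·-2=-9
Sum=n(a_1 + a_n)/2=12(13 + (-9))/2=24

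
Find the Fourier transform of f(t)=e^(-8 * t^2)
The Fourier transform of a Gaussian e^(-a * t^2) is sqrt(pi/a) * e^(-omega^2/(4a)).
With a = 8: F(omega) = sqrt(pi/8) * e^(-omega^2/32)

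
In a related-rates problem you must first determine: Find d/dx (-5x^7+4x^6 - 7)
Power rule: d/dx(ax^n)=n·a·x^(n-1)
Term by term: -35·x^6 + 24·x^5

Answer: -35x^6 + 24x^5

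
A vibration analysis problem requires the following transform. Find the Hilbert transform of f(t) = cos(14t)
The Hilbert transform shifts each frequency component by -pi/2.
H{cos(wt)}=sin(wt)
With w=14: H{cos(14t)}=sin(14t)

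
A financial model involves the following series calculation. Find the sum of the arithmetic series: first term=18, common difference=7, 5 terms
Last term: a_n = 18+(5-1)·7 = 46
Sum = n(a_1+a_n)/2 = 5(18+46)/2 = 160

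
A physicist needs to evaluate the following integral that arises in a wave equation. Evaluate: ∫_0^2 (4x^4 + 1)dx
Step 1: Find antiderivative F(x) = (4/5)x^5+x
Step 2: F(2) - F(0) = 138/5 - (0) = 138/5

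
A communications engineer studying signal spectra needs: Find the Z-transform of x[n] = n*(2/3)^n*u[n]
Using the property Z{n * a^n * u[n]}=az/(z-a)^2
With a=2/3: X(z)=(2/3)z/(z - 2/3)^2, |z| > 2/3

Answer: (2/3)z/(z - 2/3)^2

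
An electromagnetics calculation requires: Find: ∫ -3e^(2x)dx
Since d/dx[e^(2x)] = 2e^(2x), we get -3/2 e^(2x) + C

Answer: (-3/2)e^(2x) + C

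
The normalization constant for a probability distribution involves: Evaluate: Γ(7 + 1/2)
Γ(n+1/2) = (2n)!√π/(4^n·n!)
= 87178291200√π/(16384·5040) = (135135/128)·√π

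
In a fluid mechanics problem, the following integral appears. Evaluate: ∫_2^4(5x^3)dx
Step 1: Find antiderivative F(x)=(5/4)x^4
Step 2: F(4) - F(2)=320 - (20)=300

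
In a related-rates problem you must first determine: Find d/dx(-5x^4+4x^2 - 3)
Power rule: d/dx(ax^n) = n·a·x^(n-1)
Term by term: -20·x^3+8·x

Answer: -20x^3+8x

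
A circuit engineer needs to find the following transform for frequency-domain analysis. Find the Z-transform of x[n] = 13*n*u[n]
Z{n * u[n]}=z/(z-1)^2
By linearity: Z{13 * n * u[n]}=13z/(z-1)^2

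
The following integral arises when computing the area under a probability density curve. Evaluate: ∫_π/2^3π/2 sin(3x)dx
Antiderivative: -cos(3x)/3
Evaluate at bounds: [-cos(3·3π/2)/3] - [-cos(3·π/2)/3]
= (-(0)+(0))/3 = 0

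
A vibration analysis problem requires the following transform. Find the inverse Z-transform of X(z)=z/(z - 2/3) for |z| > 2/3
Standard pair: z/(z-a) <-> a^n * u[n] for causal signals
With a = 2/3: x[n] = (2/3)^n * u[n]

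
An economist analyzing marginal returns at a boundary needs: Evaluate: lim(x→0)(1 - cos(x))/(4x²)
Using 1-cos(u) ≈ u²/2 for small u:
(1-cos(x)) ≈ (x)²/2 = 1x²/2
So limit = 1/(2·4) = 1/8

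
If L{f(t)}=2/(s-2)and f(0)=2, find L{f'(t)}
L{f'(t)}=s·F(s) - f(0)=2s/(s-2) - 2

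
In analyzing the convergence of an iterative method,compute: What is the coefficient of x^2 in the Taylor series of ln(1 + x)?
ln(1+x)=Σ (-1)^(n+1) x^n/n
Coefficient of x^2=(-1)^3/2=-1/2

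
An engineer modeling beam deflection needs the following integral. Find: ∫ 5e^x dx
Since d/dx[e^x] = + e^x, we get 5e^x + C

Answer: 5e^x + C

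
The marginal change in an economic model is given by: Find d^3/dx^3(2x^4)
Apply power rule 3 times:
d^1: 8x^3
d^2: 24x^2
d^3: 48x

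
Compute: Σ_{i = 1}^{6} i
Using formula: Σ i^1=n(n + 1)/2=6·7/2=21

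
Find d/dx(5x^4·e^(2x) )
Product rule: (fg)' = f'g+fg'
f = 5x^4, f' = 20x^3
g = e^(2x), g' = 2·e^(2x)

Answer: 20x^3·e^(2x)+10x^4·e^(2x)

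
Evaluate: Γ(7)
Γ(n)=(n-1)! for positive integers
Γ(7)=6!=720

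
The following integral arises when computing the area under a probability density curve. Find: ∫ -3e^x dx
Since d/dx[e^x]=+e^x, we get -3e^x+C

Answer: -3e^x+C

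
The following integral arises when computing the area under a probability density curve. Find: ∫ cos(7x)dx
Using substitution u=7x: ∫ cos(u) du/7=sin(u)/7+C

Answer: (1/7)sin(7x)+C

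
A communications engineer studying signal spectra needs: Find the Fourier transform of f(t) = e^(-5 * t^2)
The Fourier transform of a Gaussian e^(-a * t^2) is sqrt(pi/a) * e^(-omega^2/(4a)).
With a = 5: F(omega) = sqrt(pi/5) * e^(-omega^2/20)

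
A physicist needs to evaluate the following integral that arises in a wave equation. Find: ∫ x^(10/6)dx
Power rule: ∫ x^(5/3) dx=x^(8/3)/(8/3) + C

Answer: (3/8)·x^(8/3) + C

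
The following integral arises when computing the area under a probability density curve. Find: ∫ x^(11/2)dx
Power rule: ∫ x^(11/2) dx = x^(13/2)/(13/2) + C

Answer: (2/13)·x^(13/2) + C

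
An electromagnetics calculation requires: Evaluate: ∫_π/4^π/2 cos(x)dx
Antiderivative: sin(x)
Evaluate at bounds: [sin(1·π/2)/1] - [sin(1·π/4)/1]
= ((1) - (√2/2))/1 = 1 - √2/2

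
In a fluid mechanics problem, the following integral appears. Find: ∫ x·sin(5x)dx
By parts: u=x, dv=sin(5x) dx
du=dx, v=-cos(5x)/5
=-x·cos(5x)/5+sin(5x)/5²+C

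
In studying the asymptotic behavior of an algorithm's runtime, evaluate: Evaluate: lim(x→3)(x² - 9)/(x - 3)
Factor: (x² - 9)=(x-3)(x+3)
Cancel (x-3): lim(x→3) (x+3)=6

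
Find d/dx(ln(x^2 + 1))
Chain rule: d/dx[ln(u)] = u'/u where u = x^2 + 1
u' = 2x

Answer: (2x)/(x^2 + 1)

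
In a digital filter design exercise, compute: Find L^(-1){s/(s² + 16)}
L^(-1){s/(s²+w²)} = cos(wt)
Here w = 4

Answer: cos(4t)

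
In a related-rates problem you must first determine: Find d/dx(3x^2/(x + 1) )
Quotient rule: (f/g)'=(f'g - fg')/g²
f=3x^2, f'=6x
g=x+1, g'=1

Answer: (6x·(x+1)-3x^2)/(x+1)²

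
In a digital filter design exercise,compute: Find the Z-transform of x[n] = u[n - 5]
Using the time-shift property: Z{u[n-5]}=z^(-5)*z/(z-1)
=z^(-4)/(z-1)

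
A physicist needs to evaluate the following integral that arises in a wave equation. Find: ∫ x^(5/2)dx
Power rule: ∫ x^(5/2) dx=x^(7/2)/(7/2)+C

Answer: (2/7)·x^(7/2)+C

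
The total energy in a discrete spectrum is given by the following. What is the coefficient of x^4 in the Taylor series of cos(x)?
cos(x) = Σ (-1)^k x^(2k)/(2k)!
For x^4: (-1)^2/4! = 1/24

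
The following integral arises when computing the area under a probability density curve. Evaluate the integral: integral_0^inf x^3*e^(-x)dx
This is a Gamma integral. Substitute u = 1x:
integral_0^inf x^3*e^(-x) dx = (1/1^4) integral_0^inf u^3*e^(-u) du
= Gamma(4)/1^4 = 3!/1^4 = 6/1

Answer: 6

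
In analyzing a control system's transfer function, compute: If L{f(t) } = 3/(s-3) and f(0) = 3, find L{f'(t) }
L{f'(t)}=s·F(s) - f(0)=3s/(s-3) - 3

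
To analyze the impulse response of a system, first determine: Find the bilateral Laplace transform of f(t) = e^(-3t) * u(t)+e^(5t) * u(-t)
For e^(-3t)*u(t): L=1/(s+3), Re(s) > -3
For e^(5t)*u(-t): L=-1/(s-5), Re(s) < 5
Combined: F(s)=1/(s+3)-1/(s-5), -3 < Re(s) < 5

Answer: 1/(s+3)-1/(s-5), ROC: -3 < Re(s) < 5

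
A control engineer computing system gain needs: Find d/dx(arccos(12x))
d/dx[arccos(u)] = -u'/√(1-u²), u = 12x, u' = 12

Answer: -12/√(1 - 144x²)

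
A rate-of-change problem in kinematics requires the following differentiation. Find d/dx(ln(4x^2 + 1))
Chain rule: d/dx[ln(u)]=u'/u where u=4x^2 + 1
u'=8x

Answer: (8x)/(4x^2 + 1)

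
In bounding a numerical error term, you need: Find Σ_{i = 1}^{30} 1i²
= 1·n(n + 1)(2n + 1)/6 = 1·30·31·61/6 = 9455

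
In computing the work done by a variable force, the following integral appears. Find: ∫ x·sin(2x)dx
By parts: u=x, dv=sin(2x) dx
du=dx, v=-cos(2x)/2
=-x·cos(2x)/2+sin(2x)/2²+C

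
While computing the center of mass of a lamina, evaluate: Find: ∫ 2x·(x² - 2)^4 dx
Let u=x² - 2, du=2x dx
∫ u^4 du=u^5/5+C

Answer: (x² - 2)^5/5+C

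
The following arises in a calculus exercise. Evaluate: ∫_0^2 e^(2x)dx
Antiderivative: (1/2)e^(2x)
Evaluate: (1/2)(e^4-1)

Answer: (e^4-1)/2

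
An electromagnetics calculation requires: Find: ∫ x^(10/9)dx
Power rule: ∫ x^(10/9) dx = x^(19/9)/(19/9) + C

Answer: (9/19)·x^(19/9) + C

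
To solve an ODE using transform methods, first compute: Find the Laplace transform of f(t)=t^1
L{t^n} = n!/s^(n + 1)
L{t^1} = 1!/s^2 = 1/s^2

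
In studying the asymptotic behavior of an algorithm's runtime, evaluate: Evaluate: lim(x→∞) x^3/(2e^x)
Apply L'Hôpital 3 times (∞/∞ each time):
Eventually get 3!/(2e^x) → 0

Answer: 0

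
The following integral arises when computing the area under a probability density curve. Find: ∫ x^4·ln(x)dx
By parts: u=ln(x), dv=x^4 dx
du=1/x dx, v=x^5/5
=x^5·ln(x)/5 - ∫ x^4/5 dx
=x^5·ln(x)/5 - x^5/25+C

Answer: x^5(ln(x)/5-1/25)+C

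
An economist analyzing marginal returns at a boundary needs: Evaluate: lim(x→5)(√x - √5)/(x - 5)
Multiply by conjugate (√x+√5)/(√x+√5):
=(x - 5)/((x - 5)(√x+√5))=1/(√x+√5)
As x → 5: 1/(2√5)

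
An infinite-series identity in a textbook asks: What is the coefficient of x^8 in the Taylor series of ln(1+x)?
ln(1 + x)=Σ (-1)^(n + 1) x^n/n
Coefficient of x^8=(-1)^9/8=-1/8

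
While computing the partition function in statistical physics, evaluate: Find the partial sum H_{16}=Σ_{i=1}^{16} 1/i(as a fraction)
H_16 = 1 + 1/2 + 1/3 + ... + 1/16
= 2436559/720720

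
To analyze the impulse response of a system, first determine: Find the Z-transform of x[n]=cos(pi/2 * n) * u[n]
Z{cos(w0*n)*u[n]}=z(z - cos(w0))/(z^2-2z*cos(w0)+1)
With w0=pi/2: X(z)=z(z - cos(pi/2))/(z^2-2z*cos(pi/2)+1)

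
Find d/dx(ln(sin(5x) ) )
Chain rule: d/dx[ln(u)]=u'/u where u=sin(5x)
u'=5cos(5x)

Answer: (5cos(5x))/(sin(5x))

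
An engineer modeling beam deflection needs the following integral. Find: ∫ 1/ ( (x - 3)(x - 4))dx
Partial fractions: 1/((x-3)(x-4)) = A/(x-3)+B/(x-4)
A = -1, B = 1
∫ [-1· 1/(x-3)+1· 1/(x-4)] dx
= (1)[ln|x-4| - ln|x-3|]+C

Answer: ln|(x-4)/(x-3)|+C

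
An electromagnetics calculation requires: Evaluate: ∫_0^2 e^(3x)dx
Antiderivative: (1/3)e^(3x)
Evaluate: (1/3)(e^6 - 1)

Answer: (e^6 - 1)/3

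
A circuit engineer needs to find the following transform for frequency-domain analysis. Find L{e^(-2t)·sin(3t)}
First shifting: L{e^(at)f(t)}=F(s-a)
L{sin(3t)}=3/(s²+9)
Shift: 3/((s+2)²+9)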